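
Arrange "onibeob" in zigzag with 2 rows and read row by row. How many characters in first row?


Zigzag "onibeob" into 2 rows:
Placing characters:
  'o' => row 0
  'n' => row 1
  'i' => row 0
  'b' => row 1
  'e' => row 0
  'o' => row 1
  'b' => row 0
Rows:
  Row 0: "oieb"
  Row 1: "nbo"
First row length: 4

4


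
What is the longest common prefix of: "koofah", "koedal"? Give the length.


Words: koofah, koedal
  Position 0: all 'k' => match
  Position 1: all 'o' => match
  Position 2: ('o', 'e') => mismatch, stop
LCP = "ko" (length 2)

2


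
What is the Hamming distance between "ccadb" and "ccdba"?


Comparing "ccadb" and "ccdba" position by position:
  Position 0: 'c' vs 'c' => same
  Position 1: 'c' vs 'c' => same
  Position 2: 'a' vs 'd' => differ
  Position 3: 'd' vs 'b' => differ
  Position 4: 'b' vs 'a' => differ
Total differences (Hamming distance): 3

3


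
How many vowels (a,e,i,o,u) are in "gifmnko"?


Input: gifmnko
Checking each character:
  'g' at position 0: consonant
  'i' at position 1: vowel (running total: 1)
  'f' at position 2: consonant
  'm' at position 3: consonant
  'n' at position 4: consonant
  'k' at position 5: consonant
  'o' at position 6: vowel (running total: 2)
Total vowels: 2

2


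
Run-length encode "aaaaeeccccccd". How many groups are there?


Input: aaaaeeccccccd
Scanning for consecutive runs:
  Group 1: 'a' x 4 (positions 0-3)
  Group 2: 'e' x 2 (positions 4-5)
  Group 3: 'c' x 6 (positions 6-11)
  Group 4: 'd' x 1 (positions 12-12)
Total groups: 4

4


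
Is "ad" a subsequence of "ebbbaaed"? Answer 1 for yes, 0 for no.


Check if "ad" is a subsequence of "ebbbaaed"
Greedy scan:
  Position 0 ('e'): no match needed
  Position 1 ('b'): no match needed
  Position 2 ('b'): no match needed
  Position 3 ('b'): no match needed
  Position 4 ('a'): matches sub[0] = 'a'
  Position 5 ('a'): no match needed
  Position 6 ('e'): no match needed
  Position 7 ('d'): matches sub[1] = 'd'
All 2 characters matched => is a subsequence

1


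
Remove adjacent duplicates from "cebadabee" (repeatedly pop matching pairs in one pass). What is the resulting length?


Input: cebadabee
Stack-based adjacent duplicate removal:
  Read 'c': push. Stack: c
  Read 'e': push. Stack: ce
  Read 'b': push. Stack: ceb
  Read 'a': push. Stack: ceba
  Read 'd': push. Stack: cebad
  Read 'a': push. Stack: cebada
  Read 'b': push. Stack: cebadab
  Read 'e': push. Stack: cebadabe
  Read 'e': matches stack top 'e' => pop. Stack: cebadab
Final stack: "cebadab" (length 7)

7


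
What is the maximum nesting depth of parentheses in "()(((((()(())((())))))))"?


Input: "()(((((()(())((())))))))"
Tracking depth:
  Position 0 '(': depth becomes 1
  Position 1 ')': depth becomes 0
  Position 2 '(': depth becomes 1
  Position 3 '(': depth becomes 2
  Position 4 '(': depth becomes 3
  Position 5 '(': depth becomes 4
  Position 6 '(': depth becomes 5
  Position 7 '(': depth becomes 6
  Position 8 ')': depth becomes 5
  Position 9 '(': depth becomes 6
  Position 10 '(': depth becomes 7
  Position 11 ')': depth becomes 6
  Position 12 ')': depth becomes 5
  Position 13 '(': depth becomes 6
  Position 14 '(': depth becomes 7
  Position 15 '(': depth becomes 8
  Position 16 ')': depth becomes 7
  Position 17 ')': depth becomes 6
  Position 18 ')': depth becomes 5
  Position 19 ')': depth becomes 4
  Position 20 ')': depth becomes 3
  Position 21 ')': depth becomes 2
  Position 22 ')': depth becomes 1
  Position 23 ')': depth becomes 0
Maximum depth reached: 8

8


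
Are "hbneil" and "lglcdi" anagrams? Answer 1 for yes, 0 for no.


Strings: "hbneil", "lglcdi"
Sorted first:  behiln
Sorted second: cdgill
Differ at position 0: 'b' vs 'c' => not anagrams

0


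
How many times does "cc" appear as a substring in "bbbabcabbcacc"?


Searching for "cc" in "bbbabcabbcacc"
Scanning each position:
  Position 0: "bb" => no
  Position 1: "bb" => no
  Position 2: "ba" => no
  Position 3: "ab" => no
  Position 4: "bc" => no
  Position 5: "ca" => no
  Position 6: "ab" => no
  Position 7: "bb" => no
  Position 8: "bc" => no
  Position 9: "ca" => no
  Position 10: "ac" => no
  Position 11: "cc" => MATCH
Total occurrences: 1

1


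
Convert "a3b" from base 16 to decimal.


Input: "a3b" in base 16
Positional expansion:
  Digit 'a' (value 10) x 16^2 = 2560
  Digit '3' (value 3) x 16^1 = 48
  Digit 'b' (value 11) x 16^0 = 11
Sum = 2619

2619


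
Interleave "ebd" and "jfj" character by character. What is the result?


Interleaving "ebd" and "jfj":
  Position 0: 'e' from first, 'j' from second => "ej"
  Position 1: 'b' from first, 'f' from second => "bf"
  Position 2: 'd' from first, 'j' from second => "dj"
Result: ejbfdj

ejbfdj


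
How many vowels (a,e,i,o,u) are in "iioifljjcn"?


Input: iioifljjcn
Checking each character:
  'i' at position 0: vowel (running total: 1)
  'i' at position 1: vowel (running total: 2)
  'o' at position 2: vowel (running total: 3)
  'i' at position 3: vowel (running total: 4)
  'f' at position 4: consonant
  'l' at position 5: consonant
  'j' at position 6: consonant
  'j' at position 7: consonant
  'c' at position 8: consonant
  'n' at position 9: consonant
Total vowels: 4

4


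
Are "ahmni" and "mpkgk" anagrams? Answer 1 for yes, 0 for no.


Strings: "ahmni", "mpkgk"
Sorted first:  ahimn
Sorted second: gkkmp
Differ at position 0: 'a' vs 'g' => not anagrams

0


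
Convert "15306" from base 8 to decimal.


Input: "15306" in base 8
Positional expansion:
  Digit '1' (value 1) x 8^4 = 4096
  Digit '5' (value 5) x 8^3 = 2560
  Digit '3' (value 3) x 8^2 = 192
  Digit '0' (value 0) x 8^1 = 0
  Digit '6' (value 6) x 8^0 = 6
Sum = 6854

6854


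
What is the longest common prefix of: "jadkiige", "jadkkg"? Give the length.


Words: jadkiige, jadkkg
  Position 0: all 'j' => match
  Position 1: all 'a' => match
  Position 2: all 'd' => match
  Position 3: all 'k' => match
  Position 4: ('i', 'k') => mismatch, stop
LCP = "jadk" (length 4)

4


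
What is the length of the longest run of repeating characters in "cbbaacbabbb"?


Input: "cbbaacbabbb"
Scanning for longest run:
  Position 1 ('b'): new char, reset run to 1
  Position 2 ('b'): continues run of 'b', length=2
  Position 3 ('a'): new char, reset run to 1
  Position 4 ('a'): continues run of 'a', length=2
  Position 5 ('c'): new char, reset run to 1
  Position 6 ('b'): new char, reset run to 1
  Position 7 ('a'): new char, reset run to 1
  Position 8 ('b'): new char, reset run to 1
  Position 9 ('b'): continues run of 'b', length=2
  Position 10 ('b'): continues run of 'b', length=3
Longest run: 'b' with length 3

3


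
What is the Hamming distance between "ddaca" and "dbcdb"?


Comparing "ddaca" and "dbcdb" position by position:
  Position 0: 'd' vs 'd' => same
  Position 1: 'd' vs 'b' => differ
  Position 2: 'a' vs 'c' => differ
  Position 3: 'c' vs 'd' => differ
  Position 4: 'a' vs 'b' => differ
Total differences (Hamming distance): 4

4


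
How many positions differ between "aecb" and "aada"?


Comparing "aecb" and "aada" position by position:
  Position 0: 'a' vs 'a' => same
  Position 1: 'e' vs 'a' => DIFFER
  Position 2: 'c' vs 'd' => DIFFER
  Position 3: 'b' vs 'a' => DIFFER
Positions that differ: 3

3


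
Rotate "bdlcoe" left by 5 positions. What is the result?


Input: "bdlcoe", rotate left by 5
First 5 characters: "bdlco"
Remaining characters: "e"
Concatenate remaining + first: "e" + "bdlco" = "ebdlco"

ebdlco


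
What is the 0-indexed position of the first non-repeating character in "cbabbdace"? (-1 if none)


Input: cbabbdace
Character frequencies:
  'a': 2
  'b': 3
  'c': 2
  'd': 1
  'e': 1
Scanning left to right for freq == 1:
  Position 0 ('c'): freq=2, skip
  Position 1 ('b'): freq=3, skip
  Position 2 ('a'): freq=2, skip
  Position 3 ('b'): freq=3, skip
  Position 4 ('b'): freq=3, skip
  Position 5 ('d'): unique! => answer = 5

5


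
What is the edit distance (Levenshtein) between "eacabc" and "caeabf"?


Computing edit distance: "eacabc" -> "caeabf"
DP table:
           c    a    e    a    b    f
      0    1    2    3    4    5    6
  e   1    1    2    2    3    4    5
  a   2    2    1    2    2    3    4
  c   3    2    2    2    3    3    4
  a   4    3    2    3    2    3    4
  b   5    4    3    3    3    2    3
  c   6    5    4    4    4    3    3
Edit distance = dp[6][6] = 3

3


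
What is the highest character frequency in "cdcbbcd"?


Input: cdcbbcd
Character counts:
  'b': 2
  'c': 3
  'd': 2
Maximum frequency: 3

3


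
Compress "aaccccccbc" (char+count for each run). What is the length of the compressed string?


Input: aaccccccbc
Runs:
  'a' x 2 => "a2"
  'c' x 6 => "c6"
  'b' x 1 => "b1"
  'c' x 1 => "c1"
Compressed: "a2c6b1c1"
Compressed length: 8

8


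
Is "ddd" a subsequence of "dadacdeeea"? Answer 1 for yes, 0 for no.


Check if "ddd" is a subsequence of "dadacdeeea"
Greedy scan:
  Position 0 ('d'): matches sub[0] = 'd'
  Position 1 ('a'): no match needed
  Position 2 ('d'): matches sub[1] = 'd'
  Position 3 ('a'): no match needed
  Position 4 ('c'): no match needed
  Position 5 ('d'): matches sub[2] = 'd'
  Position 6 ('e'): no match needed
  Position 7 ('e'): no match needed
  Position 8 ('e'): no match needed
  Position 9 ('a'): no match needed
All 3 characters matched => is a subsequence

1


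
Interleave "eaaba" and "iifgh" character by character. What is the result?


Interleaving "eaaba" and "iifgh":
  Position 0: 'e' from first, 'i' from second => "ei"
  Position 1: 'a' from first, 'i' from second => "ai"
  Position 2: 'a' from first, 'f' from second => "af"
  Position 3: 'b' from first, 'g' from second => "bg"
  Position 4: 'a' from first, 'h' from second => "ah"
Result: eiaiafbgah

eiaiafbgah


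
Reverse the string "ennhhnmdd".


Input: ennhhnmdd
Reading characters right to left:
  Position 8: 'd'
  Position 7: 'd'
  Position 6: 'm'
  Position 5: 'n'
  Position 4: 'h'
  Position 3: 'h'
  Position 2: 'n'
  Position 1: 'n'
  Position 0: 'e'
Reversed: ddmnhhnne

ddmnhhnne


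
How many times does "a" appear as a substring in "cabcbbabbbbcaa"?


Searching for "a" in "cabcbbabbbbcaa"
Scanning each position:
  Position 0: "c" => no
  Position 1: "a" => MATCH
  Position 2: "b" => no
  Position 3: "c" => no
  Position 4: "b" => no
  Position 5: "b" => no
  Position 6: "a" => MATCH
  Position 7: "b" => no
  Position 8: "b" => no
  Position 9: "b" => no
  Position 10: "b" => no
  Position 11: "c" => no
  Position 12: "a" => MATCH
  Position 13: "a" => MATCH
Total occurrences: 4

4


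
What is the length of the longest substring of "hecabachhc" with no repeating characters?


Input: "hecabachhc"
Sliding window (track last position of each char):
  Position 0 ('h'): window [0,0] length 1 -- new best
  Position 1 ('e'): window [0,1] length 2 -- new best
  Position 2 ('c'): window [0,2] length 3 -- new best
  Position 3 ('a'): window [0,3] length 4 -- new best
  Position 4 ('b'): window [0,4] length 5 -- new best
  Position 5 ('a'): repeat (last at 3), move window start to 4
  Position 5 ('a'): window [4,5] length 2
  Position 6 ('c'): window [4,6] length 3
  Position 7 ('h'): window [4,7] length 4
  Position 8 ('h'): repeat (last at 7), move window start to 8
  Position 8 ('h'): window [8,8] length 1
  Position 9 ('c'): window [8,9] length 2
Longest substring with no repeats: "hecab" with length 5

5


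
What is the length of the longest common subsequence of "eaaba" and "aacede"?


LCS of "eaaba" and "aacede"
DP table:
           a    a    c    e    d    e
      0    0    0    0    0    0    0
  e   0    0    0    0    1    1    1
  a   0    1    1    1    1    1    1
  a   0    1    2    2    2    2    2
  b   0    1    2    2    2    2    2
  a   0    1    2    2    2    2    2
LCS length = dp[5][6] = 2

2


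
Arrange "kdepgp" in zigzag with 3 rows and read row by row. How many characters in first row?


Zigzag "kdepgp" into 3 rows:
Placing characters:
  'k' => row 0
  'd' => row 1
  'e' => row 2
  'p' => row 1
  'g' => row 0
  'p' => row 1
Rows:
  Row 0: "kg"
  Row 1: "dpp"
  Row 2: "e"
First row length: 2

2


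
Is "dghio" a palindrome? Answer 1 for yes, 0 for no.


Input: dghio
Reversed: oihgd
  Compare pos 0 ('d') with pos 4 ('o'): MISMATCH
  Compare pos 1 ('g') with pos 3 ('i'): MISMATCH
Result: not a palindrome

0


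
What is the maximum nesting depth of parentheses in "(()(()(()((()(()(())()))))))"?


Input: "(()(()(()((()(()(())()))))))"
Tracking depth:
  Position 0 '(': depth becomes 1
  Position 1 '(': depth becomes 2
  Position 2 ')': depth becomes 1
  Position 3 '(': depth becomes 2
  Position 4 '(': depth becomes 3
  Position 5 ')': depth becomes 2
  Position 6 '(': depth becomes 3
  Position 7 '(': depth becomes 4
  Position 8 ')': depth becomes 3
  Position 9 '(': depth becomes 4
  Position 10 '(': depth becomes 5
  Position 11 '(': depth becomes 6
  Position 12 ')': depth becomes 5
  Position 13 '(': depth becomes 6
  Position 14 '(': depth becomes 7
  Position 15 ')': depth becomes 6
  Position 16 '(': depth becomes 7
  Position 17 '(': depth becomes 8
  Position 18 ')': depth becomes 7
  Position 19 ')': depth becomes 6
  Position 20 '(': depth becomes 7
  Position 21 ')': depth becomes 6
  Position 22 ')': depth becomes 5
  Position 23 ')': depth becomes 4
  Position 24 ')': depth becomes 3
  Position 25 ')': depth becomes 2
  Position 26 ')': depth becomes 1
  Position 27 ')': depth becomes 0
Maximum depth reached: 8

8


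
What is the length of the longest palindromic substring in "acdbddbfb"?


Input: "acdbddbfb"
Checking substrings for palindromes:
  [3:7] "bddb" (len 4) => palindrome
  [2:5] "dbd" (len 3) => palindrome
  [6:9] "bfb" (len 3) => palindrome
  [4:6] "dd" (len 2) => palindrome
Longest palindromic substring: "bddb" with length 4

4


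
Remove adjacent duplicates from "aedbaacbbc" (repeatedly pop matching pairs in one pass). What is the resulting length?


Input: aedbaacbbc
Stack-based adjacent duplicate removal:
  Read 'a': push. Stack: a
  Read 'e': push. Stack: ae
  Read 'd': push. Stack: aed
  Read 'b': push. Stack: aedb
  Read 'a': push. Stack: aedba
  Read 'a': matches stack top 'a' => pop. Stack: aedb
  Read 'c': push. Stack: aedbc
  Read 'b': push. Stack: aedbcb
  Read 'b': matches stack top 'b' => pop. Stack: aedbc
  Read 'c': matches stack top 'c' => pop. Stack: aedb
Final stack: "aedb" (length 4)

4


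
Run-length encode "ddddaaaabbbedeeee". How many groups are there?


Input: ddddaaaabbbedeeee
Scanning for consecutive runs:
  Group 1: 'd' x 4 (positions 0-3)
  Group 2: 'a' x 4 (positions 4-7)
  Group 3: 'b' x 3 (positions 8-10)
  Group 4: 'e' x 1 (positions 11-11)
  Group 5: 'd' x 1 (positions 12-12)
  Group 6: 'e' x 4 (positions 13-16)
Total groups: 6

6


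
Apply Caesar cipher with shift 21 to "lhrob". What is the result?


Caesar cipher: shift "lhrob" by 21
  'l' (pos 11) + 21 = pos 6 = 'g'
  'h' (pos 7) + 21 = pos 2 = 'c'
  'r' (pos 17) + 21 = pos 12 = 'm'
  'o' (pos 14) + 21 = pos 9 = 'j'
  'b' (pos 1) + 21 = pos 22 = 'w'
Result: gcmjw

gcmjw


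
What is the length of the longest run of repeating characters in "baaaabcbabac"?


Input: "baaaabcbabac"
Scanning for longest run:
  Position 1 ('a'): new char, reset run to 1
  Position 2 ('a'): continues run of 'a', length=2
  Position 3 ('a'): continues run of 'a', length=3
  Position 4 ('a'): continues run of 'a', length=4
  Position 5 ('b'): new char, reset run to 1
  Position 6 ('c'): new char, reset run to 1
  Position 7 ('b'): new char, reset run to 1
  Position 8 ('a'): new char, reset run to 1
  Position 9 ('b'): new char, reset run to 1
  Position 10 ('a'): new char, reset run to 1
  Position 11 ('c'): new char, reset run to 1
Longest run: 'a' with length 4

4


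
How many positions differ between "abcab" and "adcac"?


Comparing "abcab" and "adcac" position by position:
  Position 0: 'a' vs 'a' => same
  Position 1: 'b' vs 'd' => DIFFER
  Position 2: 'c' vs 'c' => same
  Position 3: 'a' vs 'a' => same
  Position 4: 'b' vs 'c' => DIFFER
Positions that differ: 2

2


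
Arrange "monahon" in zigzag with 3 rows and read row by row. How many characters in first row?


Zigzag "monahon" into 3 rows:
Placing characters:
  'm' => row 0
  'o' => row 1
  'n' => row 2
  'a' => row 1
  'h' => row 0
  'o' => row 1
  'n' => row 2
Rows:
  Row 0: "mh"
  Row 1: "oao"
  Row 2: "nn"
First row length: 2

2


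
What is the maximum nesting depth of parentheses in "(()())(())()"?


Input: "(()())(())()"
Tracking depth:
  Position 0 '(': depth becomes 1
  Position 1 '(': depth becomes 2
  Position 2 ')': depth becomes 1
  Position 3 '(': depth becomes 2
  Position 4 ')': depth becomes 1
  Position 5 ')': depth becomes 0
  Position 6 '(': depth becomes 1
  Position 7 '(': depth becomes 2
  Position 8 ')': depth becomes 1
  Position 9 ')': depth becomes 0
  Position 10 '(': depth becomes 1
  Position 11 ')': depth becomes 0
Maximum depth reached: 2

2


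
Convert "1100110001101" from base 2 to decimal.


Input: "1100110001101" in base 2
Positional expansion:
  Digit '1' (value 1) x 2^12 = 4096
  Digit '1' (value 1) x 2^11 = 2048
  Digit '0' (value 0) x 2^10 = 0
  Digit '0' (value 0) x 2^9 = 0
  Digit '1' (value 1) x 2^8 = 256
  Digit '1' (value 1) x 2^7 = 128
  Digit '0' (value 0) x 2^6 = 0
  Digit '0' (value 0) x 2^5 = 0
  Digit '0' (value 0) x 2^4 = 0
  Digit '1' (value 1) x 2^3 = 8
  Digit '1' (value 1) x 2^2 = 4
  Digit '0' (value 0) x 2^1 = 0
  Digit '1' (value 1) x 2^0 = 1
Sum = 6541

6541


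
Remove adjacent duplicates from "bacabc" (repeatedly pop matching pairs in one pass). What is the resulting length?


Input: bacabc
Stack-based adjacent duplicate removal:
  Read 'b': push. Stack: b
  Read 'a': push. Stack: ba
  Read 'c': push. Stack: bac
  Read 'a': push. Stack: baca
  Read 'b': push. Stack: bacab
  Read 'c': push. Stack: bacabc
Final stack: "bacabc" (length 6)

6


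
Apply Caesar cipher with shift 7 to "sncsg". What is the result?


Caesar cipher: shift "sncsg" by 7
  's' (pos 18) + 7 = pos 25 = 'z'
  'n' (pos 13) + 7 = pos 20 = 'u'
  'c' (pos 2) + 7 = pos 9 = 'j'
  's' (pos 18) + 7 = pos 25 = 'z'
  'g' (pos 6) + 7 = pos 13 = 'n'
Result: zujzn

zujzn


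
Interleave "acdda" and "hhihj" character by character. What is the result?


Interleaving "acdda" and "hhihj":
  Position 0: 'a' from first, 'h' from second => "ah"
  Position 1: 'c' from first, 'h' from second => "ch"
  Position 2: 'd' from first, 'i' from second => "di"
  Position 3: 'd' from first, 'h' from second => "dh"
  Position 4: 'a' from first, 'j' from second => "aj"
Result: ahchdidhaj

ahchdidhaj


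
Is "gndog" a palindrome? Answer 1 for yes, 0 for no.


Input: gndog
Reversed: godng
  Compare pos 0 ('g') with pos 4 ('g'): match
  Compare pos 1 ('n') with pos 3 ('o'): MISMATCH
Result: not a palindrome

0


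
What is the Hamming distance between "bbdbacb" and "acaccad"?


Comparing "bbdbacb" and "acaccad" position by position:
  Position 0: 'b' vs 'a' => differ
  Position 1: 'b' vs 'c' => differ
  Position 2: 'd' vs 'a' => differ
  Position 3: 'b' vs 'c' => differ
  Position 4: 'a' vs 'c' => differ
  Position 5: 'c' vs 'a' => differ
  Position 6: 'b' vs 'd' => differ
Total differences (Hamming distance): 7

7


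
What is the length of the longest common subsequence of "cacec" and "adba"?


LCS of "cacec" and "adba"
DP table:
           a    d    b    a
      0    0    0    0    0
  c   0    0    0    0    0
  a   0    1    1    1    1
  c   0    1    1    1    1
  e   0    1    1    1    1
  c   0    1    1    1    1
LCS length = dp[5][4] = 1

1


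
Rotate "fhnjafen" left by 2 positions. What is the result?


Input: "fhnjafen", rotate left by 2
First 2 characters: "fh"
Remaining characters: "njafen"
Concatenate remaining + first: "njafen" + "fh" = "njafenfh"

njafenfh


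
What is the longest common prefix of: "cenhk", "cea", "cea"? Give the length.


Words: cenhk, cea, cea
  Position 0: all 'c' => match
  Position 1: all 'e' => match
  Position 2: ('n', 'a', 'a') => mismatch, stop
LCP = "ce" (length 2)

2


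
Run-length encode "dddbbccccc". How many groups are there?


Input: dddbbccccc
Scanning for consecutive runs:
  Group 1: 'd' x 3 (positions 0-2)
  Group 2: 'b' x 2 (positions 3-4)
  Group 3: 'c' x 5 (positions 5-9)
Total groups: 3

3


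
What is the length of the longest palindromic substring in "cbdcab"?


Input: "cbdcab"
Checking substrings for palindromes:
  No multi-char palindromic substrings found
Longest palindromic substring: "c" with length 1

1


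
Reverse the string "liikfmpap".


Input: liikfmpap
Reading characters right to left:
  Position 8: 'p'
  Position 7: 'a'
  Position 6: 'p'
  Position 5: 'm'
  Position 4: 'f'
  Position 3: 'k'
  Position 2: 'i'
  Position 1: 'i'
  Position 0: 'l'
Reversed: papmfkiil

papmfkiil


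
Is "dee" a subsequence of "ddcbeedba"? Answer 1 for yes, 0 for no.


Check if "dee" is a subsequence of "ddcbeedba"
Greedy scan:
  Position 0 ('d'): matches sub[0] = 'd'
  Position 1 ('d'): no match needed
  Position 2 ('c'): no match needed
  Position 3 ('b'): no match needed
  Position 4 ('e'): matches sub[1] = 'e'
  Position 5 ('e'): matches sub[2] = 'e'
  Position 6 ('d'): no match needed
  Position 7 ('b'): no match needed
  Position 8 ('a'): no match needed
All 3 characters matched => is a subsequence

1


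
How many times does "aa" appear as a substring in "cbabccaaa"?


Searching for "aa" in "cbabccaaa"
Scanning each position:
  Position 0: "cb" => no
  Position 1: "ba" => no
  Position 2: "ab" => no
  Position 3: "bc" => no
  Position 4: "cc" => no
  Position 5: "ca" => no
  Position 6: "aa" => MATCH
  Position 7: "aa" => MATCH
Total occurrences: 2

2


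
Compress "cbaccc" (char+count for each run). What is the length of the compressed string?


Input: cbaccc
Runs:
  'c' x 1 => "c1"
  'b' x 1 => "b1"
  'a' x 1 => "a1"
  'c' x 3 => "c3"
Compressed: "c1b1a1c3"
Compressed length: 8

8


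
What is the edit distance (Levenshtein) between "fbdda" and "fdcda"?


Computing edit distance: "fbdda" -> "fdcda"
DP table:
           f    d    c    d    a
      0    1    2    3    4    5
  f   1    0    1    2    3    4
  b   2    1    1    2    3    4
  d   3    2    1    2    2    3
  d   4    3    2    2    2    3
  a   5    4    3    3    3    2
Edit distance = dp[5][5] = 2

2


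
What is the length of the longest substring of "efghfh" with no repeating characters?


Input: "efghfh"
Sliding window (track last position of each char):
  Position 0 ('e'): window [0,0] length 1 -- new best
  Position 1 ('f'): window [0,1] length 2 -- new best
  Position 2 ('g'): window [0,2] length 3 -- new best
  Position 3 ('h'): window [0,3] length 4 -- new best
  Position 4 ('f'): repeat (last at 1), move window start to 2
  Position 4 ('f'): window [2,4] length 3
  Position 5 ('h'): repeat (last at 3), move window start to 4
  Position 5 ('h'): window [4,5] length 2
Longest substring with no repeats: "efgh" with length 4

4


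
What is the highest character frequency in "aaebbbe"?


Input: aaebbbe
Character counts:
  'a': 2
  'b': 3
  'e': 2
Maximum frequency: 3

3


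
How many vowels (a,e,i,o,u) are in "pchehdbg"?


Input: pchehdbg
Checking each character:
  'p' at position 0: consonant
  'c' at position 1: consonant
  'h' at position 2: consonant
  'e' at position 3: vowel (running total: 1)
  'h' at position 4: consonant
  'd' at position 5: consonant
  'b' at position 6: consonant
  'g' at position 7: consonant
Total vowels: 1

1


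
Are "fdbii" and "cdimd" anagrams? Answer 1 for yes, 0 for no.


Strings: "fdbii", "cdimd"
Sorted first:  bdfii
Sorted second: cddim
Differ at position 0: 'b' vs 'c' => not anagrams

0


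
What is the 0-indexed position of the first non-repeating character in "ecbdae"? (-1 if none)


Input: ecbdae
Character frequencies:
  'a': 1
  'b': 1
  'c': 1
  'd': 1
  'e': 2
Scanning left to right for freq == 1:
  Position 0 ('e'): freq=2, skip
  Position 1 ('c'): unique! => answer = 1

1


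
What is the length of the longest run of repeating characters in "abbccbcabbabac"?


Input: "abbccbcabbabac"
Scanning for longest run:
  Position 1 ('b'): new char, reset run to 1
  Position 2 ('b'): continues run of 'b', length=2
  Position 3 ('c'): new char, reset run to 1
  Position 4 ('c'): continues run of 'c', length=2
  Position 5 ('b'): new char, reset run to 1
  Position 6 ('c'): new char, reset run to 1
  Position 7 ('a'): new char, reset run to 1
  Position 8 ('b'): new char, reset run to 1
  Position 9 ('b'): continues run of 'b', length=2
  Position 10 ('a'): new char, reset run to 1
  Position 11 ('b'): new char, reset run to 1
  Position 12 ('a'): new char, reset run to 1
  Position 13 ('c'): new char, reset run to 1
Longest run: 'b' with length 2

2


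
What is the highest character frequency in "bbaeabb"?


Input: bbaeabb
Character counts:
  'a': 2
  'b': 4
  'e': 1
Maximum frequency: 4

4


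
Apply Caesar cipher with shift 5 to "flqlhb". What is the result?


Caesar cipher: shift "flqlhb" by 5
  'f' (pos 5) + 5 = pos 10 = 'k'
  'l' (pos 11) + 5 = pos 16 = 'q'
  'q' (pos 16) + 5 = pos 21 = 'v'
  'l' (pos 11) + 5 = pos 16 = 'q'
  'h' (pos 7) + 5 = pos 12 = 'm'
  'b' (pos 1) + 5 = pos 6 = 'g'
Result: kqvqmg

kqvqmg


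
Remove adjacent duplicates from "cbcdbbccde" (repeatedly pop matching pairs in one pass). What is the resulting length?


Input: cbcdbbccde
Stack-based adjacent duplicate removal:
  Read 'c': push. Stack: c
  Read 'b': push. Stack: cb
  Read 'c': push. Stack: cbc
  Read 'd': push. Stack: cbcd
  Read 'b': push. Stack: cbcdb
  Read 'b': matches stack top 'b' => pop. Stack: cbcd
  Read 'c': push. Stack: cbcdc
  Read 'c': matches stack top 'c' => pop. Stack: cbcd
  Read 'd': matches stack top 'd' => pop. Stack: cbc
  Read 'e': push. Stack: cbce
Final stack: "cbce" (length 4)

4


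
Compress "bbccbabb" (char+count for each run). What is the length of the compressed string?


Input: bbccbabb
Runs:
  'b' x 2 => "b2"
  'c' x 2 => "c2"
  'b' x 1 => "b1"
  'a' x 1 => "a1"
  'b' x 2 => "b2"
Compressed: "b2c2b1a1b2"
Compressed length: 10

10


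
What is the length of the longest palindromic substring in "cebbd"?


Input: "cebbd"
Checking substrings for palindromes:
  [2:4] "bb" (len 2) => palindrome
Longest palindromic substring: "bb" with length 2

2


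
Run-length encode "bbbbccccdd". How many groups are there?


Input: bbbbccccdd
Scanning for consecutive runs:
  Group 1: 'b' x 4 (positions 0-3)
  Group 2: 'c' x 4 (positions 4-7)
  Group 3: 'd' x 2 (positions 8-9)
Total groups: 3

3


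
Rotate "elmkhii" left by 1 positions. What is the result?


Input: "elmkhii", rotate left by 1
First 1 characters: "e"
Remaining characters: "lmkhii"
Concatenate remaining + first: "lmkhii" + "e" = "lmkhiie"

lmkhiie


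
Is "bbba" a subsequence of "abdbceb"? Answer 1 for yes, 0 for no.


Check if "bbba" is a subsequence of "abdbceb"
Greedy scan:
  Position 0 ('a'): no match needed
  Position 1 ('b'): matches sub[0] = 'b'
  Position 2 ('d'): no match needed
  Position 3 ('b'): matches sub[1] = 'b'
  Position 4 ('c'): no match needed
  Position 5 ('e'): no match needed
  Position 6 ('b'): matches sub[2] = 'b'
Only matched 3/4 characters => not a subsequence

0


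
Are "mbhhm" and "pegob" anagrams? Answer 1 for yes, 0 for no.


Strings: "mbhhm", "pegob"
Sorted first:  bhhmm
Sorted second: begop
Differ at position 1: 'h' vs 'e' => not anagrams

0


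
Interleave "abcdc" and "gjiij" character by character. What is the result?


Interleaving "abcdc" and "gjiij":
  Position 0: 'a' from first, 'g' from second => "ag"
  Position 1: 'b' from first, 'j' from second => "bj"
  Position 2: 'c' from first, 'i' from second => "ci"
  Position 3: 'd' from first, 'i' from second => "di"
  Position 4: 'c' from first, 'j' from second => "cj"
Result: agbjcidicj

agbjcidicj


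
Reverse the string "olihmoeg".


Input: olihmoeg
Reading characters right to left:
  Position 7: 'g'
  Position 6: 'e'
  Position 5: 'o'
  Position 4: 'm'
  Position 3: 'h'
  Position 2: 'i'
  Position 1: 'l'
  Position 0: 'o'
Reversed: geomhilo

geomhilo


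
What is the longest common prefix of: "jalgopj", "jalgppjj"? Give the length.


Words: jalgopj, jalgppjj
  Position 0: all 'j' => match
  Position 1: all 'a' => match
  Position 2: all 'l' => match
  Position 3: all 'g' => match
  Position 4: ('o', 'p') => mismatch, stop
LCP = "jalg" (length 4)

4


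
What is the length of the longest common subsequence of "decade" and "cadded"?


LCS of "decade" and "cadded"
DP table:
           c    a    d    d    e    d
      0    0    0    0    0    0    0
  d   0    0    0    1    1    1    1
  e   0    0    0    1    1    2    2
  c   0    1    1    1    1    2    2
  a   0    1    2    2    2    2    2
  d   0    1    2    3    3    3    3
  e   0    1    2    3    3    4    4
LCS length = dp[6][6] = 4

4


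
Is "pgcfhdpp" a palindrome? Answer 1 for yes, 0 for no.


Input: pgcfhdpp
Reversed: ppdhfcgp
  Compare pos 0 ('p') with pos 7 ('p'): match
  Compare pos 1 ('g') with pos 6 ('p'): MISMATCH
  Compare pos 2 ('c') with pos 5 ('d'): MISMATCH
  Compare pos 3 ('f') with pos 4 ('h'): MISMATCH
Result: not a palindrome

0


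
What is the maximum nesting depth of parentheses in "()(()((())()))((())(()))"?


Input: "()(()((())()))((())(()))"
Tracking depth:
  Position 0 '(': depth becomes 1
  Position 1 ')': depth becomes 0
  Position 2 '(': depth becomes 1
  Position 3 '(': depth becomes 2
  Position 4 ')': depth becomes 1
  Position 5 '(': depth becomes 2
  Position 6 '(': depth becomes 3
  Position 7 '(': depth becomes 4
  Position 8 ')': depth becomes 3
  Position 9 ')': depth becomes 2
  Position 10 '(': depth becomes 3
  Position 11 ')': depth becomes 2
  Position 12 ')': depth becomes 1
  Position 13 ')': depth becomes 0
  Position 14 '(': depth becomes 1
  Position 15 '(': depth becomes 2
  Position 16 '(': depth becomes 3
  Position 17 ')': depth becomes 2
  Position 18 ')': depth becomes 1
  Position 19 '(': depth becomes 2
  Position 20 '(': depth becomes 3
  Position 21 ')': depth becomes 2
  Position 22 ')': depth becomes 1
  Position 23 ')': depth becomes 0
Maximum depth reached: 4

4


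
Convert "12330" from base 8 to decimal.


Input: "12330" in base 8
Positional expansion:
  Digit '1' (value 1) x 8^4 = 4096
  Digit '2' (value 2) x 8^3 = 1024
  Digit '3' (value 3) x 8^2 = 192
  Digit '3' (value 3) x 8^1 = 24
  Digit '0' (value 0) x 8^0 = 0
Sum = 5336

5336


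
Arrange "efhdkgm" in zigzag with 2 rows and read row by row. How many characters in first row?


Zigzag "efhdkgm" into 2 rows:
Placing characters:
  'e' => row 0
  'f' => row 1
  'h' => row 0
  'd' => row 1
  'k' => row 0
  'g' => row 1
  'm' => row 0
Rows:
  Row 0: "ehkm"
  Row 1: "fdg"
First row length: 4

4


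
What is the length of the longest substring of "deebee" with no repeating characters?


Input: "deebee"
Sliding window (track last position of each char):
  Position 0 ('d'): window [0,0] length 1 -- new best
  Position 1 ('e'): window [0,1] length 2 -- new best
  Position 2 ('e'): repeat (last at 1), move window start to 2
  Position 2 ('e'): window [2,2] length 1
  Position 3 ('b'): window [2,3] length 2
  Position 4 ('e'): repeat (last at 2), move window start to 3
  Position 4 ('e'): window [3,4] length 2
  Position 5 ('e'): repeat (last at 4), move window start to 5
  Position 5 ('e'): window [5,5] length 1
Longest substring with no repeats: "de" with length 2

2


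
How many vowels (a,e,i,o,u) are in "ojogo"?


Input: ojogo
Checking each character:
  'o' at position 0: vowel (running total: 1)
  'j' at position 1: consonant
  'o' at position 2: vowel (running total: 2)
  'g' at position 3: consonant
  'o' at position 4: vowel (running total: 3)
Total vowels: 3

3


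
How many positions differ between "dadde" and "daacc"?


Comparing "dadde" and "daacc" position by position:
  Position 0: 'd' vs 'd' => same
  Position 1: 'a' vs 'a' => same
  Position 2: 'd' vs 'a' => DIFFER
  Position 3: 'd' vs 'c' => DIFFER
  Position 4: 'e' vs 'c' => DIFFER
Positions that differ: 3

3


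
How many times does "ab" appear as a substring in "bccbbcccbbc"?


Searching for "ab" in "bccbbcccbbc"
Scanning each position:
  Position 0: "bc" => no
  Position 1: "cc" => no
  Position 2: "cb" => no
  Position 3: "bb" => no
  Position 4: "bc" => no
  Position 5: "cc" => no
  Position 6: "cc" => no
  Position 7: "cb" => no
  Position 8: "bb" => no
  Position 9: "bc" => no
Total occurrences: 0

0


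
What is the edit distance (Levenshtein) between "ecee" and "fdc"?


Computing edit distance: "ecee" -> "fdc"
DP table:
           f    d    c
      0    1    2    3
  e   1    1    2    3
  c   2    2    2    2
  e   3    3    3    3
  e   4    4    4    4
Edit distance = dp[4][3] = 4

4


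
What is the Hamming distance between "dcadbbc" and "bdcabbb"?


Comparing "dcadbbc" and "bdcabbb" position by position:
  Position 0: 'd' vs 'b' => differ
  Position 1: 'c' vs 'd' => differ
  Position 2: 'a' vs 'c' => differ
  Position 3: 'd' vs 'a' => differ
  Position 4: 'b' vs 'b' => same
  Position 5: 'b' vs 'b' => same
  Position 6: 'c' vs 'b' => differ
Total differences (Hamming distance): 5

5


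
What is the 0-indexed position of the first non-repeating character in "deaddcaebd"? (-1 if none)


Input: deaddcaebd
Character frequencies:
  'a': 2
  'b': 1
  'c': 1
  'd': 4
  'e': 2
Scanning left to right for freq == 1:
  Position 0 ('d'): freq=4, skip
  Position 1 ('e'): freq=2, skip
  Position 2 ('a'): freq=2, skip
  Position 3 ('d'): freq=4, skip
  Position 4 ('d'): freq=4, skip
  Position 5 ('c'): unique! => answer = 5

5


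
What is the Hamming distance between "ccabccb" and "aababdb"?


Comparing "ccabccb" and "aababdb" position by position:
  Position 0: 'c' vs 'a' => differ
  Position 1: 'c' vs 'a' => differ
  Position 2: 'a' vs 'b' => differ
  Position 3: 'b' vs 'a' => differ
  Position 4: 'c' vs 'b' => differ
  Position 5: 'c' vs 'd' => differ
  Position 6: 'b' vs 'b' => same
Total differences (Hamming distance): 6

6


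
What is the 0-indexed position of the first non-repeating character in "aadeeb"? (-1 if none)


Input: aadeeb
Character frequencies:
  'a': 2
  'b': 1
  'd': 1
  'e': 2
Scanning left to right for freq == 1:
  Position 0 ('a'): freq=2, skip
  Position 1 ('a'): freq=2, skip
  Position 2 ('d'): unique! => answer = 2

2


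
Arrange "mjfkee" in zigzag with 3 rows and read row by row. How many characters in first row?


Zigzag "mjfkee" into 3 rows:
Placing characters:
  'm' => row 0
  'j' => row 1
  'f' => row 2
  'k' => row 1
  'e' => row 0
  'e' => row 1
Rows:
  Row 0: "me"
  Row 1: "jke"
  Row 2: "f"
First row length: 2

2


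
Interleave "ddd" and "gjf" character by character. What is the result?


Interleaving "ddd" and "gjf":
  Position 0: 'd' from first, 'g' from second => "dg"
  Position 1: 'd' from first, 'j' from second => "dj"
  Position 2: 'd' from first, 'f' from second => "df"
Result: dgdjdf

dgdjdf


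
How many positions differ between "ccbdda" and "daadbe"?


Comparing "ccbdda" and "daadbe" position by position:
  Position 0: 'c' vs 'd' => DIFFER
  Position 1: 'c' vs 'a' => DIFFER
  Position 2: 'b' vs 'a' => DIFFER
  Position 3: 'd' vs 'd' => same
  Position 4: 'd' vs 'b' => DIFFER
  Position 5: 'a' vs 'e' => DIFFER
Positions that differ: 5

5


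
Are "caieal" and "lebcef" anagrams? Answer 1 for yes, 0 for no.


Strings: "caieal", "lebcef"
Sorted first:  aaceil
Sorted second: bceefl
Differ at position 0: 'a' vs 'b' => not anagrams

0


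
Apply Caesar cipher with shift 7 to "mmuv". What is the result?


Caesar cipher: shift "mmuv" by 7
  'm' (pos 12) + 7 = pos 19 = 't'
  'm' (pos 12) + 7 = pos 19 = 't'
  'u' (pos 20) + 7 = pos 1 = 'b'
  'v' (pos 21) + 7 = pos 2 = 'c'
Result: ttbc

ttbc


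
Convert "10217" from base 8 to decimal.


Input: "10217" in base 8
Positional expansion:
  Digit '1' (value 1) x 8^4 = 4096
  Digit '0' (value 0) x 8^3 = 0
  Digit '2' (value 2) x 8^2 = 128
  Digit '1' (value 1) x 8^1 = 8
  Digit '7' (value 7) x 8^0 = 7
Sum = 4239

4239


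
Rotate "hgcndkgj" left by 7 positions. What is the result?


Input: "hgcndkgj", rotate left by 7
First 7 characters: "hgcndkg"
Remaining characters: "j"
Concatenate remaining + first: "j" + "hgcndkg" = "jhgcndkg"

jhgcndkg


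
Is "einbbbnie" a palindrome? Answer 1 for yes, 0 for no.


Input: einbbbnie
Reversed: einbbbnie
  Compare pos 0 ('e') with pos 8 ('e'): match
  Compare pos 1 ('i') with pos 7 ('i'): match
  Compare pos 2 ('n') with pos 6 ('n'): match
  Compare pos 3 ('b') with pos 5 ('b'): match
Result: palindrome

1


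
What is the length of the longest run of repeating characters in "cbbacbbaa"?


Input: "cbbacbbaa"
Scanning for longest run:
  Position 1 ('b'): new char, reset run to 1
  Position 2 ('b'): continues run of 'b', length=2
  Position 3 ('a'): new char, reset run to 1
  Position 4 ('c'): new char, reset run to 1
  Position 5 ('b'): new char, reset run to 1
  Position 6 ('b'): continues run of 'b', length=2
  Position 7 ('a'): new char, reset run to 1
  Position 8 ('a'): continues run of 'a', length=2
Longest run: 'b' with length 2

2


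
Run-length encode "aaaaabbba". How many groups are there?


Input: aaaaabbba
Scanning for consecutive runs:
  Group 1: 'a' x 5 (positions 0-4)
  Group 2: 'b' x 3 (positions 5-7)
  Group 3: 'a' x 1 (positions 8-8)
Total groups: 3

3


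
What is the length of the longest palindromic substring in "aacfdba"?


Input: "aacfdba"
Checking substrings for palindromes:
  [0:2] "aa" (len 2) => palindrome
Longest palindromic substring: "aa" with length 2

2


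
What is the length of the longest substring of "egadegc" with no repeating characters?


Input: "egadegc"
Sliding window (track last position of each char):
  Position 0 ('e'): window [0,0] length 1 -- new best
  Position 1 ('g'): window [0,1] length 2 -- new best
  Position 2 ('a'): window [0,2] length 3 -- new best
  Position 3 ('d'): window [0,3] length 4 -- new best
  Position 4 ('e'): repeat (last at 0), move window start to 1
  Position 4 ('e'): window [1,4] length 4
  Position 5 ('g'): repeat (last at 1), move window start to 2
  Position 5 ('g'): window [2,5] length 4
  Position 6 ('c'): window [2,6] length 5 -- new best
Longest substring with no repeats: "adegc" with length 5

5


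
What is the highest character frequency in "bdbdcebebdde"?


Input: bdbdcebebdde
Character counts:
  'b': 4
  'c': 1
  'd': 4
  'e': 3
Maximum frequency: 4

4


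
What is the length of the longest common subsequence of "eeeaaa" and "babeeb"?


LCS of "eeeaaa" and "babeeb"
DP table:
           b    a    b    e    e    b
      0    0    0    0    0    0    0
  e   0    0    0    0    1    1    1
  e   0    0    0    0    1    2    2
  e   0    0    0    0    1    2    2
  a   0    0    1    1    1    2    2
  a   0    0    1    1    1    2    2
  a   0    0    1    1    1    2    2
LCS length = dp[6][6] = 2

2


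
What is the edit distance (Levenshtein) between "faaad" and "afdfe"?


Computing edit distance: "faaad" -> "afdfe"
DP table:
           a    f    d    f    e
      0    1    2    3    4    5
  f   1    1    1    2    3    4
  a   2    1    2    2    3    4
  a   3    2    2    3    3    4
  a   4    3    3    3    4    4
  d   5    4    4    3    4    5
Edit distance = dp[5][5] = 5

5


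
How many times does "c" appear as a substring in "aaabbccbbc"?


Searching for "c" in "aaabbccbbc"
Scanning each position:
  Position 0: "a" => no
  Position 1: "a" => no
  Position 2: "a" => no
  Position 3: "b" => no
  Position 4: "b" => no
  Position 5: "c" => MATCH
  Position 6: "c" => MATCH
  Position 7: "b" => no
  Position 8: "b" => no
  Position 9: "c" => MATCH
Total occurrences: 3

3


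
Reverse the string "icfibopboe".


Input: icfibopboe
Reading characters right to left:
  Position 9: 'e'
  Position 8: 'o'
  Position 7: 'b'
  Position 6: 'p'
  Position 5: 'o'
  Position 4: 'b'
  Position 3: 'i'
  Position 2: 'f'
  Position 1: 'c'
  Position 0: 'i'
Reversed: eobpobifci

eobpobifci
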